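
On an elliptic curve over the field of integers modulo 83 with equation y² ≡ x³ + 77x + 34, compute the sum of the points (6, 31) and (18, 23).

(41, 20)

(6, 31) + (18, 23). λ = (23 - 31)/(18 - 6) ≡ 75/12 mod 83. 12⁻¹ ≡ 7 (mod 83), so λ ≡ 27.
  x = λ² - 6 - 18 = 729 - 24 ≡ 41; y = λ·(6 - 41) - 31 ≡ 20. → (41, 20)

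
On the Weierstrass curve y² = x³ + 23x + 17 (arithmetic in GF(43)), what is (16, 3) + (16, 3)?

(25, 36)

tangent at (16, 3): λ = (3·16² + 23)/(2·3) ≡ 17/6. 6⁻¹ ≡ 36 (mod 43), so λ ≡ 17·36 ≡ 10.
  x = λ² - 16 - 16 = 100 - 32 ≡ 25; y = λ·(16 - 25) - 3 ≡ 36. → (25, 36)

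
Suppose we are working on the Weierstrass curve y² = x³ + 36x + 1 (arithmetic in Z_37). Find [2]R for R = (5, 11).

(27, 26)

tangent at (5, 11): λ = (3·5² + 36)/(2·11) ≡ 0/22. 22⁻¹ ≡ 32 (mod 37) since 22·32 = 704 ≡ 1, so λ ≡ 0·32 ≡ 0.
  x = λ² - 5 - 5 = 0 - 10 ≡ 27; y = λ·(5 - 27) - 11 ≡ 26. → (27, 26)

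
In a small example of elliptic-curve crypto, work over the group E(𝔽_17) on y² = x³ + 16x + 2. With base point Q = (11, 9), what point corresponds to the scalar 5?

Repeated addition: build up to 5Q.
2Q: tangent at (11, 9): λ = (3·11² + 16)/(2·9) ≡ 5/1. 1⁻¹ ≡ 1 (mod 17), so λ ≡ 5·1 ≡ 5.
  x = λ² - 11 - 11 = 25 - 22 ≡ 3; y = λ·(11 - 3) - 9 ≡ 14. → (3, 14)
3Q: (3, 14) + (11, 9). λ = (9 - 14)/(11 - 3) ≡ 12/8 mod 17. 8⁻¹ ≡ 15 (mod 17) since 8·15 = 120 ≡ 1, so λ ≡ 10.
  x = λ² - 3 - 11 = 100 - 14 ≡ 1; y = λ·(3 - 1) - 14 ≡ 6. → (1, 6)
4Q: (1, 6) + (11, 9). λ = (9 - 6)/(11 - 1) ≡ 3/10 mod 17. 10⁻¹ ≡ 12 (mod 17), so λ ≡ 2.
  x = λ² - 1 - 11 = 4 - 12 ≡ 9; y = λ·(1 - 9) - 6 ≡ 12. → (9, 12)
5Q: (9, 12) + (11, 9). λ = (9 - 12)/(11 - 9) ≡ 14/2 mod 17. 2⁻¹ ≡ 9 (mod 17), so λ ≡ 7.
  x = λ² - 9 - 11 = 49 - 20 ≡ 12; y = λ·(9 - 12) - 12 ≡ 1. → (12, 1)

(12, 1)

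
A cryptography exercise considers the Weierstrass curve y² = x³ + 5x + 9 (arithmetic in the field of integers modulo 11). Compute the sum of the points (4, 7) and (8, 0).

(4, 7) + (8, 0). λ = (0 - 7)/(8 - 4) ≡ 4/4 mod 11. 4⁻¹ ≡ 3 (mod 11) since 4·3 = 12 ≡ 1, so λ ≡ 1.
  x = λ² - 4 - 8 = 1 - 12 ≡ 0; y = λ·(4 - 0) - 7 ≡ 8. → (0, 8)

(0, 8)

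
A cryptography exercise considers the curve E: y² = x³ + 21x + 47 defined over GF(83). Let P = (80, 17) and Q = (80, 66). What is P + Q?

O

The two points share x = 80 and their y-coordinates satisfy 17 + 66 ≡ 0 (mod 83), so they are inverses. Their sum is ∞.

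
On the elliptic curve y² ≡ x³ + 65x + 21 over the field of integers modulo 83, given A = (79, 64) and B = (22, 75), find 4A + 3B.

First 4A:
Double-and-add on 4 = (100)₂. Start with A = (79, 64) for the leading 1-bit.
double: tangent at (79, 64): λ = (3·79² + 65)/(2·64) ≡ 30/45. 45⁻¹ ≡ 24 (mod 83) since 45·24 = 1080 ≡ 1, so λ ≡ 30·24 ≡ 56.
  x = λ² - 79 - 79 = 3136 - 158 ≡ 73; y = λ·(79 - 73) - 64 ≡ 23. → (73, 23)
double: tangent at (73, 23): λ = (3·73² + 65)/(2·23) ≡ 33/46. 46⁻¹ ≡ 74 (mod 83) since 46·74 = 3404 ≡ 1, so λ ≡ 33·74 ≡ 35.
  x = λ² - 73 - 73 = 1225 - 146 ≡ 0; y = λ·(73 - 0) - 23 ≡ 42. → (0, 42)
4A = (0, 42).
Next 3B:
Repeated addition: build up to 3B.
2B: tangent at (22, 75): λ = (3·22² + 65)/(2·75) ≡ 23/67. 67⁻¹ ≡ 57 (mod 83), so λ ≡ 23·57 ≡ 66.
  x = λ² - 22 - 22 = 4356 - 44 ≡ 79; y = λ·(22 - 79) - 75 ≡ 64. → (79, 64)
3B: (79, 64) + (22, 75). λ = (75 - 64)/(22 - 79) ≡ 11/26 mod 83. 26⁻¹ ≡ 16 (mod 83), so λ ≡ 10.
  x = λ² - 79 - 22 = 100 - 101 ≡ 82; y = λ·(79 - 82) - 64 ≡ 72. → (82, 72)
3B = (82, 72).
Finally 4A + 3B:
(0, 42) + (82, 72). λ = (72 - 42)/(82 - 0) ≡ 30/82 mod 83. 82⁻¹ ≡ 82 (mod 83), so λ ≡ 53.
  x = λ² - 0 - 82 = 2809 - 82 ≡ 71; y = λ·(0 - 71) - 42 ≡ 13. → (71, 13)

(71, 13)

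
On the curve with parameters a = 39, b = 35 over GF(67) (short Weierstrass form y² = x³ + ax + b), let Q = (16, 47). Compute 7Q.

(32, 45)

Repeated addition: build up to 7Q.
2Q: tangent at (16, 47): λ = (3·16² + 39)/(2·47) ≡ 3/27. 27⁻¹ ≡ 5 (mod 67), so λ ≡ 3·5 ≡ 15.
  x = λ² - 16 - 16 = 225 - 32 ≡ 59; y = λ·(16 - 59) - 47 ≡ 45. → (59, 45)
3Q: (59, 45) + (16, 47). λ = (47 - 45)/(16 - 59) ≡ 2/24 mod 67. 24⁻¹ ≡ 14 (mod 67) since 24·14 = 336 ≡ 1, so λ ≡ 28.
  x = λ² - 59 - 16 = 784 - 75 ≡ 39; y = λ·(59 - 39) - 45 ≡ 46. → (39, 46)
4Q: (39, 46) + (16, 47). λ = (47 - 46)/(16 - 39) ≡ 1/44 mod 67. 44⁻¹ ≡ 32 (mod 67), so λ ≡ 32.
  x = λ² - 39 - 16 = 1024 - 55 ≡ 31; y = λ·(39 - 31) - 46 ≡ 9. → (31, 9)
5Q: (31, 9) + (16, 47). λ = (47 - 9)/(16 - 31) ≡ 38/52 mod 67. 52⁻¹ ≡ 58 (mod 67), so λ ≡ 60.
  x = λ² - 31 - 16 = 3600 - 47 ≡ 2; y = λ·(31 - 2) - 9 ≡ 56. → (2, 56)
6Q: (2, 56) + (16, 47). λ = (47 - 56)/(16 - 2) ≡ 58/14 mod 67. 14⁻¹ ≡ 24 (mod 67), so λ ≡ 52.
  x = λ² - 2 - 16 = 2704 - 18 ≡ 6; y = λ·(2 - 6) - 56 ≡ 4. → (6, 4)
7Q: (6, 4) + (16, 47). λ = (47 - 4)/(16 - 6) ≡ 43/10 mod 67. 10⁻¹ ≡ 47 (mod 67), so λ ≡ 11.
  x = λ² - 6 - 16 = 121 - 22 ≡ 32; y = λ·(6 - 32) - 4 ≡ 45. → (32, 45)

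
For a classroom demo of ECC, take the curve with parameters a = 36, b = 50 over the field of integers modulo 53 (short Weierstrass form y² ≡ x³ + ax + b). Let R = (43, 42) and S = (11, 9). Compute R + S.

(43, 42) + (11, 9). λ = (9 - 42)/(11 - 43) ≡ 20/21 mod 53. 21⁻¹ ≡ 48 (mod 53), so λ ≡ 6.
  x = λ² - 43 - 11 = 36 - 54 ≡ 35; y = λ·(43 - 35) - 42 ≡ 6. → (35, 6)

(35, 6)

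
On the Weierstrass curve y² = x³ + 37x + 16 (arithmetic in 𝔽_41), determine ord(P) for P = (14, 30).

12

2P: tangent at (14, 30): λ = (3·14² + 37)/(2·30) ≡ 10/19. 19⁻¹ ≡ 13 (mod 41) since 19·13 = 247 ≡ 1, so λ ≡ 10·13 ≡ 7.
  x = λ² - 14 - 14 = 49 - 28 ≡ 21; y = λ·(14 - 21) - 30 ≡ 3. → (21, 3)
3P: (21, 3) + (14, 30). λ = (30 - 3)/(14 - 21) ≡ 27/34 mod 41. 34⁻¹ ≡ 35 (mod 41), so λ ≡ 2.
  x = λ² - 21 - 14 = 4 - 35 ≡ 10; y = λ·(21 - 10) - 3 ≡ 19. → (10, 19)
4P: (10, 19) + (14, 30). λ = (30 - 19)/(14 - 10) ≡ 11/4 mod 41. 4⁻¹ ≡ 31 (mod 41), so λ ≡ 13.
  x = λ² - 10 - 14 = 169 - 24 ≡ 22; y = λ·(10 - 22) - 19 ≡ 30. → (22, 30)
5P: (22, 30) + (14, 30). λ = (30 - 30)/(14 - 22) ≡ 0/33 mod 41. 33⁻¹ ≡ 5 (mod 41) since 33·5 = 165 ≡ 1, so λ ≡ 0.
  x = λ² - 22 - 14 = 0 - 36 ≡ 5; y = λ·(22 - 5) - 30 ≡ 11. → (5, 11)
6P: (5, 11) + (14, 30). λ = (30 - 11)/(14 - 5) ≡ 19/9 mod 41. 9⁻¹ ≡ 32 (mod 41), so λ ≡ 34.
  x = λ² - 5 - 14 = 1156 - 19 ≡ 30; y = λ·(5 - 30) - 11 ≡ 0. → (30, 0)
7P: (30, 0) + (14, 30). λ = (30 - 0)/(14 - 30) ≡ 30/25 mod 41. 25⁻¹ ≡ 23 (mod 41) since 25·23 = 575 ≡ 1, so λ ≡ 34.
  x = λ² - 30 - 14 = 1156 - 44 ≡ 5; y = λ·(30 - 5) - 0 ≡ 30. → (5, 30)
8P: (5, 30) + (14, 30). λ = (30 - 30)/(14 - 5) ≡ 0/9 mod 41. 9⁻¹ ≡ 32 (mod 41) since 9·32 = 288 ≡ 1, so λ ≡ 0.
  x = λ² - 5 - 14 = 0 - 19 ≡ 22; y = λ·(5 - 22) - 30 ≡ 11. → (22, 11)
9P: (22, 11) + (14, 30). λ = (30 - 11)/(14 - 22) ≡ 19/33 mod 41. 33⁻¹ ≡ 5 (mod 41), so λ ≡ 13.
  x = λ² - 22 - 14 = 169 - 36 ≡ 10; y = λ·(22 - 10) - 11 ≡ 22. → (10, 22)
10P: (10, 22) + (14, 30). λ = (30 - 22)/(14 - 10) ≡ 8/4 mod 41. 4⁻¹ ≡ 31 (mod 41) since 4·31 = 124 ≡ 1, so λ ≡ 2.
  x = λ² - 10 - 14 = 4 - 24 ≡ 21; y = λ·(10 - 21) - 22 ≡ 38. → (21, 38)
11P: (21, 38) + (14, 30). λ = (30 - 38)/(14 - 21) ≡ 33/34 mod 41. 34⁻¹ ≡ 35 (mod 41), so λ ≡ 7.
  x = λ² - 21 - 14 = 49 - 35 ≡ 14; y = λ·(21 - 14) - 38 ≡ 11. → (14, 11)
12P: (14, 11) + (14, 30): same x and y₁ ≡ -y₂, so the sum is ∞.
12P = ∞, so the order is 12.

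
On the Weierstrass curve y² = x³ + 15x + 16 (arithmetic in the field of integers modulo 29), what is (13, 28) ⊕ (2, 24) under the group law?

(13, 28) + (2, 24). λ = (24 - 28)/(2 - 13) ≡ 25/18 mod 29. 18⁻¹ ≡ 21 (mod 29), so λ ≡ 3.
  x = λ² - 13 - 2 = 9 - 15 ≡ 23; y = λ·(13 - 23) - 28 ≡ 0. → (23, 0)

(23, 0)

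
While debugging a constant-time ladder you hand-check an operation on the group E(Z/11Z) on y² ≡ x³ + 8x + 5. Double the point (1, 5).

(9, 6)

tangent at (1, 5): λ = (3·1² + 8)/(2·5) ≡ 0/10. 10⁻¹ ≡ 10 (mod 11) since 10·10 = 100 ≡ 1, so λ ≡ 0·10 ≡ 0.
  x = λ² - 1 - 1 = 0 - 2 ≡ 9; y = λ·(1 - 9) - 5 ≡ 6. → (9, 6)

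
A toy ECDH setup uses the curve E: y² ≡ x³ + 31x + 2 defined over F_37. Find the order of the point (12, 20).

2P: tangent at (12, 20): λ = (3·12² + 31)/(2·20) ≡ 19/3. 3⁻¹ ≡ 25 (mod 37), so λ ≡ 19·25 ≡ 31.
  x = λ² - 12 - 12 = 961 - 24 ≡ 12; y = λ·(12 - 12) - 20 ≡ 17. → (12, 17)
3P: (12, 17) + (12, 20): same x and y₁ ≡ -y₂, so the sum is ∞.
3P = ∞, so the order is 3.

3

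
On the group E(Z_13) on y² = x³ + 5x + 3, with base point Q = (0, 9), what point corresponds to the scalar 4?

Double-and-add on 4 = (100)₂. Start with Q = (0, 9) for the leading 1-bit.
double: tangent at (0, 9): λ = (3·0² + 5)/(2·9) ≡ 5/5. 5⁻¹ ≡ 8 (mod 13), so λ ≡ 5·8 ≡ 1.
  x = λ² - 0 - 0 = 1 - 0 ≡ 1; y = λ·(0 - 1) - 9 ≡ 3. → (1, 3)
double: tangent at (1, 3): λ = (3·1² + 5)/(2·3) ≡ 8/6. 6⁻¹ ≡ 11 (mod 13), so λ ≡ 8·11 ≡ 10.
  x = λ² - 1 - 1 = 100 - 2 ≡ 7; y = λ·(1 - 7) - 3 ≡ 2. → (7, 2)

(7, 2)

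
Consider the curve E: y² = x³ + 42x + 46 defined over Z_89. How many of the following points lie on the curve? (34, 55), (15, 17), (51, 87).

(34, 55): 55² ≡ 88, rhs ≡ 16 → off.
(15, 17): 17² ≡ 22, rhs ≡ 46 → off.
(51, 87): 87² ≡ 4, rhs ≡ 4 → on.

1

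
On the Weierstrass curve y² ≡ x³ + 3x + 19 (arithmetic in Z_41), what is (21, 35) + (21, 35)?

(22, 14)

tangent at (21, 35): λ = (3·21² + 3)/(2·35) ≡ 14/29. 29⁻¹ ≡ 17 (mod 41) since 29·17 = 493 ≡ 1, so λ ≡ 14·17 ≡ 33.
  x = λ² - 21 - 21 = 1089 - 42 ≡ 22; y = λ·(21 - 22) - 35 ≡ 14. → (22, 14)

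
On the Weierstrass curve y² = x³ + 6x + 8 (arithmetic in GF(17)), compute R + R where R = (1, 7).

tangent at (1, 7): λ = (3·1² + 6)/(2·7) ≡ 9/14. 14⁻¹ ≡ 11 (mod 17), so λ ≡ 9·11 ≡ 14.
  x = λ² - 1 - 1 = 196 - 2 ≡ 7; y = λ·(1 - 7) - 7 ≡ 11. → (7, 11)

(7, 11)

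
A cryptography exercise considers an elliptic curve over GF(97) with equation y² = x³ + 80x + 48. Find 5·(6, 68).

Write Q = (6, 68).
Repeated addition: build up to 5Q.
2Q: tangent at (6, 68): λ = (3·6² + 80)/(2·68) ≡ 91/39. 39⁻¹ ≡ 5 (mod 97) since 39·5 = 195 ≡ 1, so λ ≡ 91·5 ≡ 67.
  x = λ² - 6 - 6 = 4489 - 12 ≡ 15; y = λ·(6 - 15) - 68 ≡ 8. → (15, 8)
3Q: (15, 8) + (6, 68). λ = (68 - 8)/(6 - 15) ≡ 60/88 mod 97. 88⁻¹ ≡ 43 (mod 97), so λ ≡ 58.
  x = λ² - 15 - 6 = 3364 - 21 ≡ 45; y = λ·(15 - 45) - 8 ≡ 95. → (45, 95)
4Q: (45, 95) + (6, 68). λ = (68 - 95)/(6 - 45) ≡ 70/58 mod 97. 58⁻¹ ≡ 92 (mod 97), so λ ≡ 38.
  x = λ² - 45 - 6 = 1444 - 51 ≡ 35; y = λ·(45 - 35) - 95 ≡ 91. → (35, 91)
5Q: (35, 91) + (6, 68). λ = (68 - 91)/(6 - 35) ≡ 74/68 mod 97. 68⁻¹ ≡ 10 (mod 97), so λ ≡ 61.
  x = λ² - 35 - 6 = 3721 - 41 ≡ 91; y = λ·(35 - 91) - 91 ≡ 82. → (91, 82)

(91, 82)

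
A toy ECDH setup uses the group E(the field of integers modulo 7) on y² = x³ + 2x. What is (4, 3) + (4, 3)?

tangent at (4, 3): λ = (3·4² + 2)/(2·3) ≡ 1/6. 6⁻¹ ≡ 6 (mod 7) since 6·6 = 36 ≡ 1, so λ ≡ 1·6 ≡ 6.
  x = λ² - 4 - 4 = 36 - 8 ≡ 0; y = λ·(4 - 0) - 3 ≡ 0. → (0, 0)

(0, 0)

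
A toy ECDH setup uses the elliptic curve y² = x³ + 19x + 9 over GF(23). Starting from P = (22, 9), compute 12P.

(17, 22)

Repeated addition: build up to 12P.
2P: tangent at (22, 9): λ = (3·22² + 19)/(2·9) ≡ 22/18. 18⁻¹ ≡ 9 (mod 23) since 18·9 = 162 ≡ 1, so λ ≡ 22·9 ≡ 14.
  x = λ² - 22 - 22 = 196 - 44 ≡ 14; y = λ·(22 - 14) - 9 ≡ 11. → (14, 11)
3P: (14, 11) + (22, 9). λ = (9 - 11)/(22 - 14) ≡ 21/8 mod 23. 8⁻¹ ≡ 3 (mod 23) since 8·3 = 24 ≡ 1, so λ ≡ 17.
  x = λ² - 14 - 22 = 289 - 36 ≡ 0; y = λ·(14 - 0) - 11 ≡ 20. → (0, 20)
4P: (0, 20) + (22, 9). λ = (9 - 20)/(22 - 0) ≡ 12/22 mod 23. 22⁻¹ ≡ 22 (mod 23) since 22·22 = 484 ≡ 1, so λ ≡ 11.
  x = λ² - 0 - 22 = 121 - 22 ≡ 7; y = λ·(0 - 7) - 20 ≡ 18. → (7, 18)
5P: (7, 18) + (22, 9). λ = (9 - 18)/(22 - 7) ≡ 14/15 mod 23. 15⁻¹ ≡ 20 (mod 23), so λ ≡ 4.
  x = λ² - 7 - 22 = 16 - 29 ≡ 10; y = λ·(7 - 10) - 18 ≡ 16. → (10, 16)
6P: (10, 16) + (22, 9). λ = (9 - 16)/(22 - 10) ≡ 16/12 mod 23. 12⁻¹ ≡ 2 (mod 23) since 12·2 = 24 ≡ 1, so λ ≡ 9.
  x = λ² - 10 - 22 = 81 - 32 ≡ 3; y = λ·(10 - 3) - 16 ≡ 1. → (3, 1)
7P: (3, 1) + (22, 9). λ = (9 - 1)/(22 - 3) ≡ 8/19 mod 23. 19⁻¹ ≡ 17 (mod 23), so λ ≡ 21.
  x = λ² - 3 - 22 = 441 - 25 ≡ 2; y = λ·(3 - 2) - 1 ≡ 20. → (2, 20)
8P: (2, 20) + (22, 9). λ = (9 - 20)/(22 - 2) ≡ 12/20 mod 23. 20⁻¹ ≡ 15 (mod 23) since 20·15 = 300 ≡ 1, so λ ≡ 19.
  x = λ² - 2 - 22 = 361 - 24 ≡ 15; y = λ·(2 - 15) - 20 ≡ 9. → (15, 9)
9P: (15, 9) + (22, 9). λ = (9 - 9)/(22 - 15) ≡ 0/7 mod 23. 7⁻¹ ≡ 10 (mod 23) since 7·10 = 70 ≡ 1, so λ ≡ 0.
  x = λ² - 15 - 22 = 0 - 37 ≡ 9; y = λ·(15 - 9) - 9 ≡ 14. → (9, 14)
10P: (9, 14) + (22, 9). λ = (9 - 14)/(22 - 9) ≡ 18/13 mod 23. 13⁻¹ ≡ 16 (mod 23), so λ ≡ 12.
  x = λ² - 9 - 22 = 144 - 31 ≡ 21; y = λ·(9 - 21) - 14 ≡ 3. → (21, 3)
11P: (21, 3) + (22, 9). λ = (9 - 3)/(22 - 21) ≡ 6/1 mod 23. 1⁻¹ ≡ 1 (mod 23) since 1·1 = 1 ≡ 1, so λ ≡ 6.
  x = λ² - 21 - 22 = 36 - 43 ≡ 16; y = λ·(21 - 16) - 3 ≡ 4. → (16, 4)
12P: (16, 4) + (22, 9). λ = (9 - 4)/(22 - 16) ≡ 5/6 mod 23. 6⁻¹ ≡ 4 (mod 23) since 6·4 = 24 ≡ 1, so λ ≡ 20.
  x = λ² - 16 - 22 = 400 - 38 ≡ 17; y = λ·(16 - 17) - 4 ≡ 22. → (17, 22)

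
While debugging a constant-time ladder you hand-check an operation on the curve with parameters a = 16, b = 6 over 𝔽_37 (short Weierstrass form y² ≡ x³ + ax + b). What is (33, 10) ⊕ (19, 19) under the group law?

(26, 4)

(33, 10) + (19, 19). λ = (19 - 10)/(19 - 33) ≡ 9/23 mod 37. 23⁻¹ ≡ 29 (mod 37) since 23·29 = 667 ≡ 1, so λ ≡ 2.
  x = λ² - 33 - 19 = 4 - 52 ≡ 26; y = λ·(33 - 26) - 10 ≡ 4. → (26, 4)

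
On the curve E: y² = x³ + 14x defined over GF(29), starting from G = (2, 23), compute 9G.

(18, 20)

Double-and-add on 9 = (1001)₂. Start with G = (2, 23) for the leading 1-bit.
double: tangent at (2, 23): λ = (3·2² + 14)/(2·23) ≡ 26/17. 17⁻¹ ≡ 12 (mod 29), so λ ≡ 26·12 ≡ 22.
  x = λ² - 2 - 2 = 484 - 4 ≡ 16; y = λ·(2 - 16) - 23 ≡ 17. → (16, 17)
double: tangent at (16, 17): λ = (3·16² + 14)/(2·17) ≡ 28/5. 5⁻¹ ≡ 6 (mod 29), so λ ≡ 28·6 ≡ 23.
  x = λ² - 16 - 16 = 529 - 32 ≡ 4; y = λ·(16 - 4) - 17 ≡ 27. → (4, 27)
double: tangent at (4, 27): λ = (3·4² + 14)/(2·27) ≡ 4/25. 25⁻¹ ≡ 7 (mod 29), so λ ≡ 4·7 ≡ 28.
  x = λ² - 4 - 4 = 784 - 8 ≡ 22; y = λ·(4 - 22) - 27 ≡ 20. → (22, 20)
add G: (22, 20) + (2, 23). λ = (23 - 20)/(2 - 22) ≡ 3/9 mod 29. 9⁻¹ ≡ 13 (mod 29) since 9·13 = 117 ≡ 1, so λ ≡ 10.
  x = λ² - 22 - 2 = 100 - 24 ≡ 18; y = λ·(22 - 18) - 20 ≡ 20. → (18, 20)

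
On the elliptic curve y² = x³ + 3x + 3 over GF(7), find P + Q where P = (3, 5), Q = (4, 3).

(3, 5) + (4, 3). λ = (3 - 5)/(4 - 3) ≡ 5/1 mod 7. 1⁻¹ ≡ 1 (mod 7) since 1·1 = 1 ≡ 1, so λ ≡ 5.
  x = λ² - 3 - 4 = 25 - 7 ≡ 4; y = λ·(3 - 4) - 5 ≡ 4. → (4, 4)

(4, 4)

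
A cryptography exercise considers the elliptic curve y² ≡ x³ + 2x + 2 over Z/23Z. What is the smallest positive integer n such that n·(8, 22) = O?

5

2P: tangent at (8, 22): λ = (3·8² + 2)/(2·22) ≡ 10/21. 21⁻¹ ≡ 11 (mod 23), so λ ≡ 10·11 ≡ 18.
  x = λ² - 8 - 8 = 324 - 16 ≡ 9; y = λ·(8 - 9) - 22 ≡ 6. → (9, 6)
3P: (9, 6) + (8, 22). λ = (22 - 6)/(8 - 9) ≡ 16/22 mod 23. 22⁻¹ ≡ 22 (mod 23), so λ ≡ 7.
  x = λ² - 9 - 8 = 49 - 17 ≡ 9; y = λ·(9 - 9) - 6 ≡ 17. → (9, 17)
4P: (9, 17) + (8, 22). λ = (22 - 17)/(8 - 9) ≡ 5/22 mod 23. 22⁻¹ ≡ 22 (mod 23), so λ ≡ 18.
  x = λ² - 9 - 8 = 324 - 17 ≡ 8; y = λ·(9 - 8) - 17 ≡ 1. → (8, 1)
5P: (8, 1) + (8, 22): same x and y₁ ≡ -y₂, so the sum is O.
5P = O, so the order is 5.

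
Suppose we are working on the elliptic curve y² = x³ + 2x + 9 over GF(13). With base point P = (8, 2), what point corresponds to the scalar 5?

(11, 6)

Repeated addition: build up to 5P.
2P: tangent at (8, 2): λ = (3·8² + 2)/(2·2) ≡ 12/4. 4⁻¹ ≡ 10 (mod 13), so λ ≡ 12·10 ≡ 3.
  x = λ² - 8 - 8 = 9 - 16 ≡ 6; y = λ·(8 - 6) - 2 ≡ 4. → (6, 4)
3P: (6, 4) + (8, 2). λ = (2 - 4)/(8 - 6) ≡ 11/2 mod 13. 2⁻¹ ≡ 7 (mod 13), so λ ≡ 12.
  x = λ² - 6 - 8 = 144 - 14 ≡ 0; y = λ·(6 - 0) - 4 ≡ 3. → (0, 3)
4P: (0, 3) + (8, 2). λ = (2 - 3)/(8 - 0) ≡ 12/8 mod 13. 8⁻¹ ≡ 5 (mod 13), so λ ≡ 8.
  x = λ² - 0 - 8 = 64 - 8 ≡ 4; y = λ·(0 - 4) - 3 ≡ 4. → (4, 4)
5P: (4, 4) + (8, 2). λ = (2 - 4)/(8 - 4) ≡ 11/4 mod 13. 4⁻¹ ≡ 10 (mod 13) since 4·10 = 40 ≡ 1, so λ ≡ 6.
  x = λ² - 4 - 8 = 36 - 12 ≡ 11; y = λ·(4 - 11) - 4 ≡ 6. → (11, 6)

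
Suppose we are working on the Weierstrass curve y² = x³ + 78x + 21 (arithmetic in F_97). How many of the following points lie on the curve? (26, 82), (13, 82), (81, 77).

(26, 82): 82² ≡ 31, rhs ≡ 31 → on.
(13, 82): 82² ≡ 31, rhs ≡ 31 → on.
(81, 77): 77² ≡ 12, rhs ≡ 12 → on.

3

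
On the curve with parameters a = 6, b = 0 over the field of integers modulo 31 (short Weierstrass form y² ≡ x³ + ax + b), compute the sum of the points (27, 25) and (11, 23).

(27, 25) + (11, 23). λ = (23 - 25)/(11 - 27) ≡ 29/15 mod 31. 15⁻¹ ≡ 29 (mod 31), so λ ≡ 4.
  x = λ² - 27 - 11 = 16 - 38 ≡ 9; y = λ·(27 - 9) - 25 ≡ 16. → (9, 16)

(9, 16)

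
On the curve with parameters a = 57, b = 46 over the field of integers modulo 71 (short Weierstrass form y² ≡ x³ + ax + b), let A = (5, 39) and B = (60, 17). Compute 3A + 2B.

First 3A:
Repeated addition: build up to 3A.
2A: tangent at (5, 39): λ = (3·5² + 57)/(2·39) ≡ 61/7. 7⁻¹ ≡ 61 (mod 71), so λ ≡ 61·61 ≡ 29.
  x = λ² - 5 - 5 = 841 - 10 ≡ 50; y = λ·(5 - 50) - 39 ≡ 5. → (50, 5)
3A: (50, 5) + (5, 39). λ = (39 - 5)/(5 - 50) ≡ 34/26 mod 71. 26⁻¹ ≡ 41 (mod 71), so λ ≡ 45.
  x = λ² - 50 - 5 = 2025 - 55 ≡ 53; y = λ·(50 - 53) - 5 ≡ 2. → (53, 2)
3A = (53, 2).
Next 2B:
Repeated addition: build up to 2B.
2B: tangent at (60, 17): λ = (3·60² + 57)/(2·17) ≡ 65/34. 34⁻¹ ≡ 23 (mod 71), so λ ≡ 65·23 ≡ 4.
  x = λ² - 60 - 60 = 16 - 120 ≡ 38; y = λ·(60 - 38) - 17 ≡ 0. → (38, 0)
2B = (38, 0).
Finally 3A + 2B:
(53, 2) + (38, 0). λ = (0 - 2)/(38 - 53) ≡ 69/56 mod 71. 56⁻¹ ≡ 52 (mod 71), so λ ≡ 38.
  x = λ² - 53 - 38 = 1444 - 91 ≡ 4; y = λ·(53 - 4) - 2 ≡ 14. → (4, 14)

(4, 14)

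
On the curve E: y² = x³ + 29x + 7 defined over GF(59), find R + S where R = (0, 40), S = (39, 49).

(0, 40) + (39, 49). λ = (49 - 40)/(39 - 0) ≡ 9/39 mod 59. 39⁻¹ ≡ 56 (mod 59), so λ ≡ 32.
  x = λ² - 0 - 39 = 1024 - 39 ≡ 41; y = λ·(0 - 41) - 40 ≡ 5. → (41, 5)

(41, 5)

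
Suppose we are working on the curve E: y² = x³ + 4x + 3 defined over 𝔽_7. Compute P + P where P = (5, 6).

(5, 1)

tangent at (5, 6): λ = (3·5² + 4)/(2·6) ≡ 2/5. 5⁻¹ ≡ 3 (mod 7), so λ ≡ 2·3 ≡ 6.
  x = λ² - 5 - 5 = 36 - 10 ≡ 5; y = λ·(5 - 5) - 6 ≡ 1. → (5, 1)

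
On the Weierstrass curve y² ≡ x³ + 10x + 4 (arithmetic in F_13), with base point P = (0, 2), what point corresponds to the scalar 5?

Repeated addition: build up to 5P.
2P: tangent at (0, 2): λ = (3·0² + 10)/(2·2) ≡ 10/4. 4⁻¹ ≡ 10 (mod 13), so λ ≡ 10·10 ≡ 9.
  x = λ² - 0 - 0 = 81 - 0 ≡ 3; y = λ·(0 - 3) - 2 ≡ 10. → (3, 10)
3P: (3, 10) + (0, 2). λ = (2 - 10)/(0 - 3) ≡ 5/10 mod 13. 10⁻¹ ≡ 4 (mod 13), so λ ≡ 7.
  x = λ² - 3 - 0 = 49 - 3 ≡ 7; y = λ·(3 - 7) - 10 ≡ 1. → (7, 1)
4P: (7, 1) + (0, 2). λ = (2 - 1)/(0 - 7) ≡ 1/6 mod 13. 6⁻¹ ≡ 11 (mod 13), so λ ≡ 11.
  x = λ² - 7 - 0 = 121 - 7 ≡ 10; y = λ·(7 - 10) - 1 ≡ 5. → (10, 5)
5P: (10, 5) + (0, 2). λ = (2 - 5)/(0 - 10) ≡ 10/3 mod 13. 3⁻¹ ≡ 9 (mod 13) since 3·9 = 27 ≡ 1, so λ ≡ 12.
  x = λ² - 10 - 0 = 144 - 10 ≡ 4; y = λ·(10 - 4) - 5 ≡ 2. → (4, 2)

(4, 2)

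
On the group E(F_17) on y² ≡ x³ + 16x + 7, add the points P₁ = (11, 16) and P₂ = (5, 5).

(11, 16) + (5, 5). λ = (5 - 16)/(5 - 11) ≡ 6/11 mod 17. 11⁻¹ ≡ 14 (mod 17) since 11·14 = 154 ≡ 1, so λ ≡ 16.
  x = λ² - 11 - 5 = 256 - 16 ≡ 2; y = λ·(11 - 2) - 16 ≡ 9. → (2, 9)

(2, 9)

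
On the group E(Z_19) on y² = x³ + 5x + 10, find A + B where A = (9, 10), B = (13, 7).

(9, 10) + (13, 7). λ = (7 - 10)/(13 - 9) ≡ 16/4 mod 19. 4⁻¹ ≡ 5 (mod 19) since 4·5 = 20 ≡ 1, so λ ≡ 4.
  x = λ² - 9 - 13 = 16 - 22 ≡ 13; y = λ·(9 - 13) - 10 ≡ 12. → (13, 12)

(13, 12)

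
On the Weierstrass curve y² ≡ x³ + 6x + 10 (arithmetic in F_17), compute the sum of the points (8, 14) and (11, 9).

(8, 14) + (11, 9). λ = (9 - 14)/(11 - 8) ≡ 12/3 mod 17. 3⁻¹ ≡ 6 (mod 17), so λ ≡ 4.
  x = λ² - 8 - 11 = 16 - 19 ≡ 14; y = λ·(8 - 14) - 14 ≡ 13. → (14, 13)

(14, 13)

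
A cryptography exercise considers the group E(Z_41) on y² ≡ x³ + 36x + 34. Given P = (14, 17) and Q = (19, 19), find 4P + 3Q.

First 4P:
Repeated addition: build up to 4P.
2P: tangent at (14, 17): λ = (3·14² + 36)/(2·17) ≡ 9/34. 34⁻¹ ≡ 35 (mod 41) since 34·35 = 1190 ≡ 1, so λ ≡ 9·35 ≡ 28.
  x = λ² - 14 - 14 = 784 - 28 ≡ 18; y = λ·(14 - 18) - 17 ≡ 35. → (18, 35)
3P: (18, 35) + (14, 17). λ = (17 - 35)/(14 - 18) ≡ 23/37 mod 41. 37⁻¹ ≡ 10 (mod 41), so λ ≡ 25.
  x = λ² - 18 - 14 = 625 - 32 ≡ 19; y = λ·(18 - 19) - 35 ≡ 22. → (19, 22)
4P: (19, 22) + (14, 17). λ = (17 - 22)/(14 - 19) ≡ 36/36 mod 41. 36⁻¹ ≡ 8 (mod 41), so λ ≡ 1.
  x = λ² - 19 - 14 = 1 - 33 ≡ 9; y = λ·(19 - 9) - 22 ≡ 29. → (9, 29)
4P = (9, 29).
Next 3Q:
Repeated addition: build up to 3Q.
2Q: tangent at (19, 19): λ = (3·19² + 36)/(2·19) ≡ 12/38. 38⁻¹ ≡ 27 (mod 41), so λ ≡ 12·27 ≡ 37.
  x = λ² - 19 - 19 = 1369 - 38 ≡ 19; y = λ·(19 - 19) - 19 ≡ 22. → (19, 22)
3Q: (19, 22) + (19, 19): same x and y₁ ≡ -y₂, so the sum is O.
3Q = O.
Finally 4P + 3Q:
(9, 29) + O = (9, 29) (identity).

(9, 29)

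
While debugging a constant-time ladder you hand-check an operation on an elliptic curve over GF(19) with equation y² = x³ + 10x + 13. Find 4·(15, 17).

(17, 17)

Write G = (15, 17).
Double-and-add on 4 = (100)₂. Start with G = (15, 17) for the leading 1-bit.
double: tangent at (15, 17): λ = (3·15² + 10)/(2·17) ≡ 1/15. 15⁻¹ ≡ 14 (mod 19) since 15·14 = 210 ≡ 1, so λ ≡ 1·14 ≡ 14.
  x = λ² - 15 - 15 = 196 - 30 ≡ 14; y = λ·(15 - 14) - 17 ≡ 16. → (14, 16)
double: tangent at (14, 16): λ = (3·14² + 10)/(2·16) ≡ 9/13. 13⁻¹ ≡ 3 (mod 19) since 13·3 = 39 ≡ 1, so λ ≡ 9·3 ≡ 8.
  x = λ² - 14 - 14 = 64 - 28 ≡ 17; y = λ·(14 - 17) - 16 ≡ 17. → (17, 17)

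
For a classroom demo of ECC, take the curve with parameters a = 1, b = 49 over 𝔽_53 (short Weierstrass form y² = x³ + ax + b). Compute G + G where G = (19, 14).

(6, 35)

tangent at (19, 14): λ = (3·19² + 1)/(2·14) ≡ 24/28. 28⁻¹ ≡ 36 (mod 53) since 28·36 = 1008 ≡ 1, so λ ≡ 24·36 ≡ 16.
  x = λ² - 19 - 19 = 256 - 38 ≡ 6; y = λ·(19 - 6) - 14 ≡ 35. → (6, 35)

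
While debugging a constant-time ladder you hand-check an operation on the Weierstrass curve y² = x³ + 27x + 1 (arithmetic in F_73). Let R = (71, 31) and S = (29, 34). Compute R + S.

(65, 52)

(71, 31) + (29, 34). λ = (34 - 31)/(29 - 71) ≡ 3/31 mod 73. 31⁻¹ ≡ 33 (mod 73), so λ ≡ 26.
  x = λ² - 71 - 29 = 676 - 100 ≡ 65; y = λ·(71 - 65) - 31 ≡ 52. → (65, 52)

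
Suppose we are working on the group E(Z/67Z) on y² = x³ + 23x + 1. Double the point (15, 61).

tangent at (15, 61): λ = (3·15² + 23)/(2·61) ≡ 28/55. 55⁻¹ ≡ 39 (mod 67) since 55·39 = 2145 ≡ 1, so λ ≡ 28·39 ≡ 20.
  x = λ² - 15 - 15 = 400 - 30 ≡ 35; y = λ·(15 - 35) - 61 ≡ 8. → (35, 8)

(35, 8)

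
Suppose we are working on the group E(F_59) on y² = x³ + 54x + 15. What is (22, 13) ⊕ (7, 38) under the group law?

(0, 29)

(22, 13) + (7, 38). λ = (38 - 13)/(7 - 22) ≡ 25/44 mod 59. 44⁻¹ ≡ 55 (mod 59) since 44·55 = 2420 ≡ 1, so λ ≡ 18.
  x = λ² - 22 - 7 = 324 - 29 ≡ 0; y = λ·(22 - 0) - 13 ≡ 29. → (0, 29)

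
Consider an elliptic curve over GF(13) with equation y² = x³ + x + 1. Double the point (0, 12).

(10, 6)

tangent at (0, 12): λ = (3·0² + 1)/(2·12) ≡ 1/11. 11⁻¹ ≡ 6 (mod 13), so λ ≡ 1·6 ≡ 6.
  x = λ² - 0 - 0 = 36 - 0 ≡ 10; y = λ·(0 - 10) - 12 ≡ 6. → (10, 6)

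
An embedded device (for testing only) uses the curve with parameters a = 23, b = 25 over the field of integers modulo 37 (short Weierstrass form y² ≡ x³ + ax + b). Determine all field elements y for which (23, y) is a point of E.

x³ + 23x + 25 = 12721 ≡ 30 (mod 37).
Square roots of 30 mod 37: 17 and 20 (since 17² = 289 ≡ 30).

17, 20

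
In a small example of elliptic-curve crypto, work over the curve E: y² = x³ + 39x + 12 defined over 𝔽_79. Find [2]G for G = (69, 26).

tangent at (69, 26): λ = (3·69² + 39)/(2·26) ≡ 23/52. 52⁻¹ ≡ 38 (mod 79), so λ ≡ 23·38 ≡ 5.
  x = λ² - 69 - 69 = 25 - 138 ≡ 45; y = λ·(69 - 45) - 26 ≡ 15. → (45, 15)

(45, 15)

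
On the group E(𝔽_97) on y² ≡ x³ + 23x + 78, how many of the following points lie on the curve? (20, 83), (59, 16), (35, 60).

2

(20, 83): 83² ≡ 2, rhs ≡ 2 → on.
(59, 16): 16² ≡ 62, rhs ≡ 10 → off.
(35, 60): 60² ≡ 11, rhs ≡ 11 → on.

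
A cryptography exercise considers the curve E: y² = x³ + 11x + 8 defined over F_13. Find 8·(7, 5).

Write G = (7, 5).
Repeated addition: build up to 8G.
2G: tangent at (7, 5): λ = (3·7² + 11)/(2·5) ≡ 2/10. 10⁻¹ ≡ 4 (mod 13) since 10·4 = 40 ≡ 1, so λ ≡ 2·4 ≡ 8.
  x = λ² - 7 - 7 = 64 - 14 ≡ 11; y = λ·(7 - 11) - 5 ≡ 2. → (11, 2)
3G: (11, 2) + (7, 5). λ = (5 - 2)/(7 - 11) ≡ 3/9 mod 13. 9⁻¹ ≡ 3 (mod 13), so λ ≡ 9.
  x = λ² - 11 - 7 = 81 - 18 ≡ 11; y = λ·(11 - 11) - 2 ≡ 11. → (11, 11)
4G: (11, 11) + (7, 5). λ = (5 - 11)/(7 - 11) ≡ 7/9 mod 13. 9⁻¹ ≡ 3 (mod 13), so λ ≡ 8.
  x = λ² - 11 - 7 = 64 - 18 ≡ 7; y = λ·(11 - 7) - 11 ≡ 8. → (7, 8)
5G: (7, 8) + (7, 5): same x and y₁ ≡ -y₂, so the sum is O.
6G: O + (7, 5) = (7, 5) (identity).
7G: tangent at (7, 5): λ = (3·7² + 11)/(2·5) ≡ 2/10. 10⁻¹ ≡ 4 (mod 13), so λ ≡ 2·4 ≡ 8.
  x = λ² - 7 - 7 = 64 - 14 ≡ 11; y = λ·(7 - 11) - 5 ≡ 2. → (11, 2)
8G: (11, 2) + (7, 5). λ = (5 - 2)/(7 - 11) ≡ 3/9 mod 13. 9⁻¹ ≡ 3 (mod 13), so λ ≡ 9.
  x = λ² - 11 - 7 = 81 - 18 ≡ 11; y = λ·(11 - 11) - 2 ≡ 11. → (11, 11)

(11, 11)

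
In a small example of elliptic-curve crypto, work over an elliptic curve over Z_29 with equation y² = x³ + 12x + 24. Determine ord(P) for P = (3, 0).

2P: (3, 0) + (3, 0): same x and y₁ ≡ -y₂, so the sum is the point at infinity.
2P = the point at infinity, so the order is 2.

2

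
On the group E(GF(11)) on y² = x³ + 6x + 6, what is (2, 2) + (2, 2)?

(8, 4)

tangent at (2, 2): λ = (3·2² + 6)/(2·2) ≡ 7/4. 4⁻¹ ≡ 3 (mod 11), so λ ≡ 7·3 ≡ 10.
  x = λ² - 2 - 2 = 100 - 4 ≡ 8; y = λ·(2 - 8) - 2 ≡ 4. → (8, 4)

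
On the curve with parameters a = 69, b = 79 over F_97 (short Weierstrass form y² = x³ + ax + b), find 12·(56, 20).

(50, 2)

Write G = (56, 20).
Double-and-add on 12 = (1100)₂. Start with G = (56, 20) for the leading 1-bit.
double: tangent at (56, 20): λ = (3·56² + 69)/(2·20) ≡ 68/40. 40⁻¹ ≡ 17 (mod 97), so λ ≡ 68·17 ≡ 89.
  x = λ² - 56 - 56 = 7921 - 112 ≡ 49; y = λ·(56 - 49) - 20 ≡ 21. → (49, 21)
add G: (49, 21) + (56, 20). λ = (20 - 21)/(56 - 49) ≡ 96/7 mod 97. 7⁻¹ ≡ 14 (mod 97), so λ ≡ 83.
  x = λ² - 49 - 56 = 6889 - 105 ≡ 91; y = λ·(49 - 91) - 21 ≡ 82. → (91, 82)
double: tangent at (91, 82): λ = (3·91² + 69)/(2·82) ≡ 80/67. 67⁻¹ ≡ 42 (mod 97) since 67·42 = 2814 ≡ 1, so λ ≡ 80·42 ≡ 62.
  x = λ² - 91 - 91 = 3844 - 182 ≡ 73; y = λ·(91 - 73) - 82 ≡ 64. → (73, 64)
double: tangent at (73, 64): λ = (3·73² + 69)/(2·64) ≡ 51/31. 31⁻¹ ≡ 72 (mod 97), so λ ≡ 51·72 ≡ 83.
  x = λ² - 73 - 73 = 6889 - 146 ≡ 50; y = λ·(73 - 50) - 64 ≡ 2. → (50, 2)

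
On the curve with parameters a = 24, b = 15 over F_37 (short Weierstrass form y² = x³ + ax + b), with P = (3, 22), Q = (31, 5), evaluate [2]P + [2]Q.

(36, 8)

First 2P:
Repeated addition: build up to 2P.
2P: tangent at (3, 22): λ = (3·3² + 24)/(2·22) ≡ 14/7. 7⁻¹ ≡ 16 (mod 37) since 7·16 = 112 ≡ 1, so λ ≡ 14·16 ≡ 2.
  x = λ² - 3 - 3 = 4 - 6 ≡ 35; y = λ·(3 - 35) - 22 ≡ 25. → (35, 25)
2P = (35, 25).
Next 2Q:
Repeated addition: build up to 2Q.
2Q: tangent at (31, 5): λ = (3·31² + 24)/(2·5) ≡ 21/10. 10⁻¹ ≡ 26 (mod 37), so λ ≡ 21·26 ≡ 28.
  x = λ² - 31 - 31 = 784 - 62 ≡ 19; y = λ·(31 - 19) - 5 ≡ 35. → (19, 35)
2Q = (19, 35).
Finally 2P + 2Q:
(35, 25) + (19, 35). λ = (35 - 25)/(19 - 35) ≡ 10/21 mod 37. 21⁻¹ ≡ 30 (mod 37), so λ ≡ 4.
  x = λ² - 35 - 19 = 16 - 54 ≡ 36; y = λ·(35 - 36) - 25 ≡ 8. → (36, 8)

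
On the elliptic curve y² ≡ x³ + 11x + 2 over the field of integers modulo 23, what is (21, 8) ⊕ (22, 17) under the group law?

(21, 8) + (22, 17). λ = (17 - 8)/(22 - 21) ≡ 9/1 mod 23. 1⁻¹ ≡ 1 (mod 23), so λ ≡ 9.
  x = λ² - 21 - 22 = 81 - 43 ≡ 15; y = λ·(21 - 15) - 8 ≡ 0. → (15, 0)

(15, 0)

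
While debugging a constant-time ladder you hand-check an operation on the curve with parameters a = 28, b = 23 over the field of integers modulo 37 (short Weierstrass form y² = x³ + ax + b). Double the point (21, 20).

(31, 3)

tangent at (21, 20): λ = (3·21² + 28)/(2·20) ≡ 19/3. 3⁻¹ ≡ 25 (mod 37), so λ ≡ 19·25 ≡ 31.
  x = λ² - 21 - 21 = 961 - 42 ≡ 31; y = λ·(21 - 31) - 20 ≡ 3. → (31, 3)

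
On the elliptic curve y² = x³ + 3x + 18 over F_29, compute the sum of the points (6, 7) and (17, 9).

(6, 7) + (17, 9). λ = (9 - 7)/(17 - 6) ≡ 2/11 mod 29. 11⁻¹ ≡ 8 (mod 29) since 11·8 = 88 ≡ 1, so λ ≡ 16.
  x = λ² - 6 - 17 = 256 - 23 ≡ 1; y = λ·(6 - 1) - 7 ≡ 15. → (1, 15)

(1, 15)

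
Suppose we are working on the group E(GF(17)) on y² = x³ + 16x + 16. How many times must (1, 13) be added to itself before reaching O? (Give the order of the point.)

2P: tangent at (1, 13): λ = (3·1² + 16)/(2·13) ≡ 2/9. 9⁻¹ ≡ 2 (mod 17) since 9·2 = 18 ≡ 1, so λ ≡ 2·2 ≡ 4.
  x = λ² - 1 - 1 = 16 - 2 ≡ 14; y = λ·(1 - 14) - 13 ≡ 3. → (14, 3)
3P: (14, 3) + (1, 13). λ = (13 - 3)/(1 - 14) ≡ 10/4 mod 17. 4⁻¹ ≡ 13 (mod 17) since 4·13 = 52 ≡ 1, so λ ≡ 11.
  x = λ² - 14 - 1 = 121 - 15 ≡ 4; y = λ·(14 - 4) - 3 ≡ 5. → (4, 5)
4P: (4, 5) + (1, 13). λ = (13 - 5)/(1 - 4) ≡ 8/14 mod 17. 14⁻¹ ≡ 11 (mod 17), so λ ≡ 3.
  x = λ² - 4 - 1 = 9 - 5 ≡ 4; y = λ·(4 - 4) - 5 ≡ 12. → (4, 12)
5P: (4, 12) + (1, 13). λ = (13 - 12)/(1 - 4) ≡ 1/14 mod 17. 14⁻¹ ≡ 11 (mod 17), so λ ≡ 11.
  x = λ² - 4 - 1 = 121 - 5 ≡ 14; y = λ·(4 - 14) - 12 ≡ 14. → (14, 14)
6P: (14, 14) + (1, 13). λ = (13 - 14)/(1 - 14) ≡ 16/4 mod 17. 4⁻¹ ≡ 13 (mod 17), so λ ≡ 4.
  x = λ² - 14 - 1 = 16 - 15 ≡ 1; y = λ·(14 - 1) - 14 ≡ 4. → (1, 4)
7P: (1, 4) + (1, 13): same x and y₁ ≡ -y₂, so the sum is O.
7P = O, so the order is 7.

7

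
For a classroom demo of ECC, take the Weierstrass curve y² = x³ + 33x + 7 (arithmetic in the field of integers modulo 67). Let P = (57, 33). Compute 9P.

Double-and-add on 9 = (1001)₂. Start with P = (57, 33) for the leading 1-bit.
double: tangent at (57, 33): λ = (3·57² + 33)/(2·33) ≡ 65/66. 66⁻¹ ≡ 66 (mod 67), so λ ≡ 65·66 ≡ 2.
  x = λ² - 57 - 57 = 4 - 114 ≡ 24; y = λ·(57 - 24) - 33 ≡ 33. → (24, 33)
double: tangent at (24, 33): λ = (3·24² + 33)/(2·33) ≡ 19/66. 66⁻¹ ≡ 66 (mod 67), so λ ≡ 19·66 ≡ 48.
  x = λ² - 24 - 24 = 2304 - 48 ≡ 45; y = λ·(24 - 45) - 33 ≡ 31. → (45, 31)
double: tangent at (45, 31): λ = (3·45² + 33)/(2·31) ≡ 11/62. 62⁻¹ ≡ 40 (mod 67), so λ ≡ 11·40 ≡ 38.
  x = λ² - 45 - 45 = 1444 - 90 ≡ 14; y = λ·(45 - 14) - 31 ≡ 8. → (14, 8)
add P: (14, 8) + (57, 33). λ = (33 - 8)/(57 - 14) ≡ 25/43 mod 67. 43⁻¹ ≡ 53 (mod 67) since 43·53 = 2279 ≡ 1, so λ ≡ 52.
  x = λ² - 14 - 57 = 2704 - 71 ≡ 20; y = λ·(14 - 20) - 8 ≡ 15. → (20, 15)

(20, 15)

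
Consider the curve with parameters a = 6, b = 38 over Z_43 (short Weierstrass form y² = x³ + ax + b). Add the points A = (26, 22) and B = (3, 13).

(26, 22) + (3, 13). λ = (13 - 22)/(3 - 26) ≡ 34/20 mod 43. 20⁻¹ ≡ 28 (mod 43), so λ ≡ 6.
  x = λ² - 26 - 3 = 36 - 29 ≡ 7; y = λ·(26 - 7) - 22 ≡ 6. → (7, 6)

(7, 6)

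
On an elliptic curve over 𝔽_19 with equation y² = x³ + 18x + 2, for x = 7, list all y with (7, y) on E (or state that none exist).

none

x³ + 18x + 2 = 471 ≡ 15 (mod 19).
15 is a non-residue mod 19; no y exists.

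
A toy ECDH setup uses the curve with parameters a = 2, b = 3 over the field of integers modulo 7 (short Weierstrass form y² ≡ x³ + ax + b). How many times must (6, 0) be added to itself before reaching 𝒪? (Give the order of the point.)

2P: (6, 0) + (6, 0): same x and y₁ ≡ -y₂, so the sum is 𝒪.
2P = 𝒪, so the order is 2.

2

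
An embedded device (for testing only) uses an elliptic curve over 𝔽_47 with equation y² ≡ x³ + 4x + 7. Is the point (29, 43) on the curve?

no

y² = 43² ≡ 16; x³ + 4x + 7 = 24512 ≡ 25 (mod 47). 16 ≠ 25.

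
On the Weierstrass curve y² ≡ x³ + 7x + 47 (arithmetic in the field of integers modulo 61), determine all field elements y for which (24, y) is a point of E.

3, 58

x³ + 7x + 47 = 14039 ≡ 9 (mod 61).
Square roots of 9 mod 61: 3 and 58 (since 3² = 9 ≡ 9).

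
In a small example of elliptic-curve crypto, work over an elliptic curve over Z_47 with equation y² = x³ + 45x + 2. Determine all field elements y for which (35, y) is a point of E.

15, 32

x³ + 45x + 2 = 44452 ≡ 37 (mod 47).
Square roots of 37 mod 47: 15 and 32 (since 15² = 225 ≡ 37).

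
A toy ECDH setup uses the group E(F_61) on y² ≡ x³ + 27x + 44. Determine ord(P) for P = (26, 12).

4

2P: tangent at (26, 12): λ = (3·26² + 27)/(2·12) ≡ 42/24. 24⁻¹ ≡ 28 (mod 61) since 24·28 = 672 ≡ 1, so λ ≡ 42·28 ≡ 17.
  x = λ² - 26 - 26 = 289 - 52 ≡ 54; y = λ·(26 - 54) - 12 ≡ 0. → (54, 0)
3P: (54, 0) + (26, 12). λ = (12 - 0)/(26 - 54) ≡ 12/33 mod 61. 33⁻¹ ≡ 37 (mod 61), so λ ≡ 17.
  x = λ² - 54 - 26 = 289 - 80 ≡ 26; y = λ·(54 - 26) - 0 ≡ 49. → (26, 49)
4P: (26, 49) + (26, 12): same x and y₁ ≡ -y₂, so the sum is O.
4P = O, so the order is 4.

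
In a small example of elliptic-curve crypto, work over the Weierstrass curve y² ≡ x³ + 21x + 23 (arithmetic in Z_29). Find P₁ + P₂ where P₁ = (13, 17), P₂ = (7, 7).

(13, 17) + (7, 7). λ = (7 - 17)/(7 - 13) ≡ 19/23 mod 29. 23⁻¹ ≡ 24 (mod 29), so λ ≡ 21.
  x = λ² - 13 - 7 = 441 - 20 ≡ 15; y = λ·(13 - 15) - 17 ≡ 28. → (15, 28)

(15, 28)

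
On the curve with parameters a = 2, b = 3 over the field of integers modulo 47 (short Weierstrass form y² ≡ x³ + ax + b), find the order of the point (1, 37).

3

2P: tangent at (1, 37): λ = (3·1² + 2)/(2·37) ≡ 5/27. 27⁻¹ ≡ 7 (mod 47) since 27·7 = 189 ≡ 1, so λ ≡ 5·7 ≡ 35.
  x = λ² - 1 - 1 = 1225 - 2 ≡ 1; y = λ·(1 - 1) - 37 ≡ 10. → (1, 10)
3P: (1, 10) + (1, 37): same x and y₁ ≡ -y₂, so the sum is O.
3P = O, so the order is 3.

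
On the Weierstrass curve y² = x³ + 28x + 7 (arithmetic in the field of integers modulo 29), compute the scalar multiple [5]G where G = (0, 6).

Repeated addition: build up to 5G.
2G: tangent at (0, 6): λ = (3·0² + 28)/(2·6) ≡ 28/12. 12⁻¹ ≡ 17 (mod 29) since 12·17 = 204 ≡ 1, so λ ≡ 28·17 ≡ 12.
  x = λ² - 0 - 0 = 144 - 0 ≡ 28; y = λ·(0 - 28) - 6 ≡ 6. → (28, 6)
3G: (28, 6) + (0, 6). λ = (6 - 6)/(0 - 28) ≡ 0/1 mod 29. 1⁻¹ ≡ 1 (mod 29) since 1·1 = 1 ≡ 1, so λ ≡ 0.
  x = λ² - 28 - 0 = 0 - 28 ≡ 1; y = λ·(28 - 1) - 6 ≡ 23. → (1, 23)
4G: (1, 23) + (0, 6). λ = (6 - 23)/(0 - 1) ≡ 12/28 mod 29. 28⁻¹ ≡ 28 (mod 29) since 28·28 = 784 ≡ 1, so λ ≡ 17.
  x = λ² - 1 - 0 = 289 - 1 ≡ 27; y = λ·(1 - 27) - 23 ≡ 28. → (27, 28)
5G: (27, 28) + (0, 6). λ = (6 - 28)/(0 - 27) ≡ 7/2 mod 29. 2⁻¹ ≡ 15 (mod 29) since 2·15 = 30 ≡ 1, so λ ≡ 18.
  x = λ² - 27 - 0 = 324 - 27 ≡ 7; y = λ·(27 - 7) - 28 ≡ 13. → (7, 13)

(7, 13)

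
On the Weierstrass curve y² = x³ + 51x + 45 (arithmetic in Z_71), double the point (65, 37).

(52, 13)

tangent at (65, 37): λ = (3·65² + 51)/(2·37) ≡ 17/3. 3⁻¹ ≡ 24 (mod 71), so λ ≡ 17·24 ≡ 53.
  x = λ² - 65 - 65 = 2809 - 130 ≡ 52; y = λ·(65 - 52) - 37 ≡ 13. → (52, 13)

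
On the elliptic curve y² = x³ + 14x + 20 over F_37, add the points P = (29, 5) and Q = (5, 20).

(19, 35)

(29, 5) + (5, 20). λ = (20 - 5)/(5 - 29) ≡ 15/13 mod 37. 13⁻¹ ≡ 20 (mod 37) since 13·20 = 260 ≡ 1, so λ ≡ 4.
  x = λ² - 29 - 5 = 16 - 34 ≡ 19; y = λ·(29 - 19) - 5 ≡ 35. → (19, 35)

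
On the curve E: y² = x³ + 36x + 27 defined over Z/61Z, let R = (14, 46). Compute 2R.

tangent at (14, 46): λ = (3·14² + 36)/(2·46) ≡ 14/31. 31⁻¹ ≡ 2 (mod 61) since 31·2 = 62 ≡ 1, so λ ≡ 14·2 ≡ 28.
  x = λ² - 14 - 14 = 784 - 28 ≡ 24; y = λ·(14 - 24) - 46 ≡ 40. → (24, 40)

(24, 40)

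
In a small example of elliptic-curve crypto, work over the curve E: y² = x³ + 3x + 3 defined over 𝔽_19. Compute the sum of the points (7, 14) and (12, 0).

(7, 14) + (12, 0). λ = (0 - 14)/(12 - 7) ≡ 5/5 mod 19. 5⁻¹ ≡ 4 (mod 19), so λ ≡ 1.
  x = λ² - 7 - 12 = 1 - 19 ≡ 1; y = λ·(7 - 1) - 14 ≡ 11. → (1, 11)

(1, 11)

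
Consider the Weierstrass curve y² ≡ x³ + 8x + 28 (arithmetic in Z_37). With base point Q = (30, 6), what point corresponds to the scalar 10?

Double-and-add on 10 = (1010)₂. Start with Q = (30, 6) for the leading 1-bit.
double: tangent at (30, 6): λ = (3·30² + 8)/(2·6) ≡ 7/12. 12⁻¹ ≡ 34 (mod 37), so λ ≡ 7·34 ≡ 16.
  x = λ² - 30 - 30 = 256 - 60 ≡ 11; y = λ·(30 - 11) - 6 ≡ 2. → (11, 2)
double: tangent at (11, 2): λ = (3·11² + 8)/(2·2) ≡ 1/4. 4⁻¹ ≡ 28 (mod 37), so λ ≡ 1·28 ≡ 28.
  x = λ² - 11 - 11 = 784 - 22 ≡ 22; y = λ·(11 - 22) - 2 ≡ 23. → (22, 23)
add Q: (22, 23) + (30, 6). λ = (6 - 23)/(30 - 22) ≡ 20/8 mod 37. 8⁻¹ ≡ 14 (mod 37), so λ ≡ 21.
  x = λ² - 22 - 30 = 441 - 52 ≡ 19; y = λ·(22 - 19) - 23 ≡ 3. → (19, 3)
double: tangent at (19, 3): λ = (3·19² + 8)/(2·3) ≡ 18/6. 6⁻¹ ≡ 31 (mod 37) since 6·31 = 186 ≡ 1, so λ ≡ 18·31 ≡ 3.
  x = λ² - 19 - 19 = 9 - 38 ≡ 8; y = λ·(19 - 8) - 3 ≡ 30. → (8, 30)

(8, 30)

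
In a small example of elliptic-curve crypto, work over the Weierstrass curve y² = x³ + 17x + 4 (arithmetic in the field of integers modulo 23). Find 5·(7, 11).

Write Q = (7, 11).
Repeated addition: build up to 5Q.
2Q: tangent at (7, 11): λ = (3·7² + 17)/(2·11) ≡ 3/22. 22⁻¹ ≡ 22 (mod 23), so λ ≡ 3·22 ≡ 20.
  x = λ² - 7 - 7 = 400 - 14 ≡ 18; y = λ·(7 - 18) - 11 ≡ 22. → (18, 22)
3Q: (18, 22) + (7, 11). λ = (11 - 22)/(7 - 18) ≡ 12/12 mod 23. 12⁻¹ ≡ 2 (mod 23) since 12·2 = 24 ≡ 1, so λ ≡ 1.
  x = λ² - 18 - 7 = 1 - 25 ≡ 22; y = λ·(18 - 22) - 22 ≡ 20. → (22, 20)
4Q: (22, 20) + (7, 11). λ = (11 - 20)/(7 - 22) ≡ 14/8 mod 23. 8⁻¹ ≡ 3 (mod 23), so λ ≡ 19.
  x = λ² - 22 - 7 = 361 - 29 ≡ 10; y = λ·(22 - 10) - 20 ≡ 1. → (10, 1)
5Q: (10, 1) + (7, 11). λ = (11 - 1)/(7 - 10) ≡ 10/20 mod 23. 20⁻¹ ≡ 15 (mod 23), so λ ≡ 12.
  x = λ² - 10 - 7 = 144 - 17 ≡ 12; y = λ·(10 - 12) - 1 ≡ 21. → (12, 21)

(12, 21)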